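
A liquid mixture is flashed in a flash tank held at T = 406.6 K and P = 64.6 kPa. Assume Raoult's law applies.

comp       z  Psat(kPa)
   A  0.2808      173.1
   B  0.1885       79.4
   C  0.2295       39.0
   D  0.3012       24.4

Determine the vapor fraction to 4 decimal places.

Raoult's law: Kᵢ = Pᵢˢᵃᵗ/P = Pᵢˢᵃᵗ/64.6.
  K_A = 173.1/64.6 = 2.679567, K_B = 79.4/64.6 = 1.229102, K_C = 39.0/64.6 = 0.603715, K_D = 24.4/64.6 = 0.377709
Iterate (Newton) starting at ψ = 0.52:
  ψ = 0.5200: g = -0.10132, g' = -0.5457 → ψ = 0.3343
  ψ = 0.3343: g = 0.00062, g' = -0.5673 → ψ = 0.3354
Converged at ψ = 0.3354.

ψ = 0.3354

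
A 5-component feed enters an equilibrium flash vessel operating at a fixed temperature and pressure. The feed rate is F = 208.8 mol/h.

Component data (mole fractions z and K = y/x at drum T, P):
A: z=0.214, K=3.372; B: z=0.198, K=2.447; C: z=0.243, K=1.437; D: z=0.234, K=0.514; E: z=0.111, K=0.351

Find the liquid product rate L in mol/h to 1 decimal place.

Material balance + equilibrium reduce to Σ zᵢ(Kᵢ−1)/(1+β(Kᵢ−1)) = 0.
g(0) = ΣzᵢKᵢ − 1 = 0.715 and g(1) = 1 − Σzᵢ/Kᵢ = -0.085, so a root lies in (0, 1).
Newton–Raphson from β = 0.66:
  β = 0.660: g = 0.1334, g' = -0.582 → β = 0.889
  β = 0.889: g = -0.0055, g' = -0.661 → β = 0.881
Converged at β = 0.881.
Then V = β·F = 0.8807·208.8 = 183.9 mol/h and L = F − V = 24.9 mol/h.

L = 24.9 mol/h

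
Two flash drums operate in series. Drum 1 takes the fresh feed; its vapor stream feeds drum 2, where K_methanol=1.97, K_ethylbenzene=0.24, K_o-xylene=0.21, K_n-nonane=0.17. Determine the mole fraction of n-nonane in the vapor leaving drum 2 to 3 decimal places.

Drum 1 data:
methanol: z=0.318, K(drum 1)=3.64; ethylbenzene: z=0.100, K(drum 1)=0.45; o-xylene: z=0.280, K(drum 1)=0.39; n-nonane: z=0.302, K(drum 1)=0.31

y_n-nonane (drum 2) = 0.037

Drum 1:
Newton–Raphson from ψ₁ = 0.5:
  ψ₁ = 0.500: g = -0.2779, g' = -1.020 → ψ₁ = 0.228
  ψ₁ = 0.228: g = 0.0160, g' = -1.247 → ψ₁ = 0.240
  ψ₁ = 0.240: g = 0.0002, g' = -1.219 → ψ₁ = 0.241
Converged at ψ₁ = 0.241.
Drum-1 compositions:
  methanol: x = 0.194, y = 0.708
  ethylbenzene: x = 0.115, y = 0.052
  o-xylene: x = 0.328, y = 0.128
  n-nonane: x = 0.362, y = 0.112
Drum-2 feed = drum-1 vapor: z₂ = (0.7079, 0.0519, 0.1280, 0.1123).
Drum 2:
Rachford–Rice: g(ψ₂) = Σ zᵢ(Kᵢ−1)/(1+ψ₂(Kᵢ−1)) = 0.
Check two-phase: ΣzᵢKᵢ = 1.453 > 1 and Σzᵢ/Kᵢ = 1.845 > 1, so g(0) = 0.453 > 0 and g(1) = -0.845 < 0.
Iterate (Newton) starting at ψ₂ = 0.65:
  ψ₂ = 0.650: g = -0.0669, g' = -1.070 → ψ₂ = 0.587
  ψ₂ = 0.587: g = -0.0043, g' = -0.941 → ψ₂ = 0.583
Converged at ψ₂ = 0.583.
  methanol: x = 0.452, y = 0.891
  ethylbenzene: x = 0.093, y = 0.022
  o-xylene: x = 0.237, y = 0.050
  n-nonane: x = 0.217, y = 0.037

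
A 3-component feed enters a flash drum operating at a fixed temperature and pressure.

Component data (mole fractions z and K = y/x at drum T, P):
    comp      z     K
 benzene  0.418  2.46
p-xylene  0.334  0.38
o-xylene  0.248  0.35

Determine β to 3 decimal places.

Let β = V/F and solve Σ zᵢ(Kᵢ−1)/(1+β(Kᵢ−1)) = 0.
Check two-phase: ΣzᵢKᵢ = 1.242 > 1 and Σzᵢ/Kᵢ = 1.757 > 1, so g(0) = 0.242 > 0 and g(1) = -0.757 < 0.
Iterate (Newton) starting at β = 0.5:
  β = 0.500: g = -0.1862, g' = -0.797 → β = 0.267
  β = 0.267: g = -0.0037, g' = -0.799 → β = 0.262
Converged at β = 0.262.

β = 0.262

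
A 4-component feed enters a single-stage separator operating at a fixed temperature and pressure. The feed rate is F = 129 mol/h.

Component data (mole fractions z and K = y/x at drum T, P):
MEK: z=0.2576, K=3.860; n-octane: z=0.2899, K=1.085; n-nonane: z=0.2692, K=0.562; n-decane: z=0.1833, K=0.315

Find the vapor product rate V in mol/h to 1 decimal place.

V = 61.5 mol/h

Rachford–Rice: g(ψ) = Σ zᵢ(Kᵢ−1)/(1+ψ(Kᵢ−1)) = 0.
Feasibility: ΣzᵢKᵢ = 1.5179, Σzᵢ/Kᵢ = 1.3948 — both > 1, two phases present.
Newton–Raphson from ψ = 0.5:
  ψ = 0.5000: g = -0.01512, g' = -0.6424 → ψ = 0.4765
  ψ = 0.4765: g = 0.00010, g' = -0.6514 → ψ = 0.4766
Converged at ψ = 0.4766.
Then V = ψ·F = 0.4766·129 = 61.5 mol/h and L = F − V = 67.5 mol/h.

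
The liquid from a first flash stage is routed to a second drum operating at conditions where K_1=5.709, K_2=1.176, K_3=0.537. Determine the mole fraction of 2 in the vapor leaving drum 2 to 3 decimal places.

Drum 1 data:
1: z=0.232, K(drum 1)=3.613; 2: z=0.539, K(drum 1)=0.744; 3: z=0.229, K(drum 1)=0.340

Drum 1:
Material balance + equilibrium reduce to Σ zᵢ(Kᵢ−1)/(1+ψ₁(Kᵢ−1)) = 0.
Check two-phase: ΣzᵢKᵢ = 1.317 > 1 and Σzᵢ/Kᵢ = 1.462 > 1, so g(0) = 0.317 > 0 and g(1) = -0.462 < 0.
Newton iteration, ψ₁⁰ = 0.4:
  ψ₁ = 0.400: g = -0.0627, g' = -0.607 → ψ₁ = 0.297
  ψ₁ = 0.297: g = 0.0042, g' = -0.698 → ψ₁ = 0.303
Converged at ψ₁ = 0.303.
Drum-1 compositions:
  1: x = 0.130, y = 0.468
  2: x = 0.584, y = 0.435
  3: x = 0.286, y = 0.097
Drum-2 feed = drum-1 liquid: z₂ = (0.1295, 0.5843, 0.2862).
Drum 2:
Newton–Raphson from ψ₂ = 0.5:
  ψ₂ = 0.500: g = 0.1039, g' = -0.374 → ψ₂ = 0.778
  ψ₂ = 0.778: g = 0.0143, g' = -0.296 → ψ₂ = 0.826
Converged at ψ₂ = 0.826.
  1: x = 0.026, y = 0.151
  2: x = 0.510, y = 0.600
  3: x = 0.463, y = 0.249

y_2 (drum 2) = 0.600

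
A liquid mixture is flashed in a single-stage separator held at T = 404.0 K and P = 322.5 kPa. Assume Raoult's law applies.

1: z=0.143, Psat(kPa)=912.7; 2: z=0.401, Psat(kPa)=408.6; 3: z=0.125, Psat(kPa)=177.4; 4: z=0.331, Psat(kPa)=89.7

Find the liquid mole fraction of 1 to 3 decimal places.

Raoult's law: Kᵢ = Pᵢˢᵃᵗ/P = Pᵢˢᵃᵗ/322.5.
  K_1 = 912.7/322.5 = 2.83008, K_2 = 408.6/322.5 = 1.26698, K_3 = 177.4/322.5 = 0.55008, K_4 = 89.7/322.5 = 0.27814
Newton–Raphson from β = 0.59:
  β = 0.590: g = -0.2744, g' = -0.702 → β = 0.199
  β = 0.199: g = -0.0474, g' = -0.549 → β = 0.113
  β = 0.113: g = 0.0015, g' = -0.588 → β = 0.115
Converged at β = 0.115.
Compositions from xᵢ = zᵢ/(1+β(Kᵢ−1)), yᵢ = Kᵢxᵢ:
  1: x = 0.118, y = 0.334
  2: x = 0.389, y = 0.493
  3: x = 0.132, y = 0.073
  4: x = 0.361, y = 0.100

x_1 = 0.118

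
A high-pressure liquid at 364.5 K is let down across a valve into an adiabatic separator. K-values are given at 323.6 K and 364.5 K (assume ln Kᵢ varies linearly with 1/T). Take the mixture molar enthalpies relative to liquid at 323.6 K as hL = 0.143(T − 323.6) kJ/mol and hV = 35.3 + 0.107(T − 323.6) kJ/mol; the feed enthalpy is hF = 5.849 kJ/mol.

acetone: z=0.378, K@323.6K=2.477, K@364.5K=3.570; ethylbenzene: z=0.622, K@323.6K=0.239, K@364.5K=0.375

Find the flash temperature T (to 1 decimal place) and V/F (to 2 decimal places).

T = 330.9 K, V/F = 0.14

Adiabatic flash: solve Rachford–Rice at each trial T, then check hF = ψ·hV(T) + (1−ψ)·hL(T).
  T = 323.6 K: K = (2.477, 0.239), RR gives ψ = 0.076, H_out = 2.668 kJ/mol
  T = 364.5 K: K = (3.570, 0.375), RR gives ψ = 0.363, H_out = 18.121 kJ/mol
  T = 344.1 K: K = (3.008, 0.304), RR gives ψ = 0.233, H_out = 10.982 kJ/mol
  T = 333.9 K: K = (2.739, 0.271), RR gives ψ = 0.160, H_out = 7.078 kJ/mol
  T = 328.8 K: K = (2.608, 0.255), RR gives ψ = 0.120, H_out = 4.969 kJ/mol
  T = 331.4 K: K = (2.674, 0.263), RR gives ψ = 0.141, H_out = 6.060 kJ/mol
  T = 330.1 K: K = (2.641, 0.259), RR gives ψ = 0.131, H_out = 5.519 kJ/mol
Linear interpolation between T = 330.1 (H_out = 5.519) and T = 331.4 (H_out = 6.060) on hF = 5.849 gives T ≈ 330.9 K, at which ψ = 0.14.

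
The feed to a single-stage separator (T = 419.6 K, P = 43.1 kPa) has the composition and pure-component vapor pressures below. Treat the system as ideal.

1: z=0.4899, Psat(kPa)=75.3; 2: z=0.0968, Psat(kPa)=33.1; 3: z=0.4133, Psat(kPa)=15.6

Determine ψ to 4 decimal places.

Raoult's law: Kᵢ = Pᵢˢᵃᵗ/P = Pᵢˢᵃᵗ/43.1.
  K_1 = 75.3/43.1 = 1.747100, K_2 = 33.1/43.1 = 0.767981, K_3 = 15.6/43.1 = 0.361949
Newton–Raphson from ψ = 0.5:
  ψ = 0.5000: g = -0.14619, g' = -0.5144 → ψ = 0.2158
  ψ = 0.2158: g = -0.01428, g' = -0.4348 → ψ = 0.1830
  ψ = 0.1830: g = -0.00003, g' = -0.4330 → ψ = 0.1829
Converged at ψ = 0.1829.

ψ = 0.1829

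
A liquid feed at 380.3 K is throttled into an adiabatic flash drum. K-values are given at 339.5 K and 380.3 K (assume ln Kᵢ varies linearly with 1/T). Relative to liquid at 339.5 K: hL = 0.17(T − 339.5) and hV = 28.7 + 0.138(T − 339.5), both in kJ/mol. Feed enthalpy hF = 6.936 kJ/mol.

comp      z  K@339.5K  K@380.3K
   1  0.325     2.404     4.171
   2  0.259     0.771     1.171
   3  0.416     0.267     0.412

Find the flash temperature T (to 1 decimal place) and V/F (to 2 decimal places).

T = 345.5 K, V/F = 0.21

Adiabatic flash: solve Rachford–Rice at each trial T, then check hF = ψ·hV(T) + (1−ψ)·hL(T).
  T = 339.5 K: K = (2.404, 0.771, 0.267), RR gives ψ = 0.114, H_out = 3.261 kJ/mol
  T = 380.3 K: K = (4.171, 1.171, 0.412), RR gives ψ = 0.623, H_out = 24.016 kJ/mol
  T = 359.9 K: K = (3.216, 0.962, 0.336), RR gives ψ = 0.394, H_out = 14.524 kJ/mol
  T = 349.7 K: K = (2.793, 0.864, 0.300), RR gives ψ = 0.266, H_out = 9.292 kJ/mol
  T = 344.6 K: K = (2.594, 0.817, 0.283), RR gives ψ = 0.194, H_out = 6.412 kJ/mol
  T = 347.1 K: K = (2.690, 0.840, 0.292), RR gives ψ = 0.231, H_out = 7.853 kJ/mol
  T = 345.9 K: K = (2.644, 0.829, 0.288), RR gives ψ = 0.213, H_out = 7.169 kJ/mol
Linear interpolation between T = 344.6 (H_out = 6.412) and T = 345.9 (H_out = 7.169) on hF = 6.936 gives T ≈ 345.5 K, at which ψ = 0.21.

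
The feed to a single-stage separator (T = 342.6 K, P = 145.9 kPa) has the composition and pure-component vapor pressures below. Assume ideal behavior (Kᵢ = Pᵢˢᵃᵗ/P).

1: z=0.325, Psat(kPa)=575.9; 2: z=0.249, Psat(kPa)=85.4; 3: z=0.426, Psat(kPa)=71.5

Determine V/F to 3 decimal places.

Raoult's law: Kᵢ = Pᵢˢᵃᵗ/P = Pᵢˢᵃᵗ/145.9.
  K_1 = 575.9/145.9 = 3.94722, K_2 = 85.4/145.9 = 0.58533, K_3 = 71.5/145.9 = 0.49006
Material balance + equilibrium reduce to Σ zᵢ(Kᵢ−1)/(1+V/F(Kᵢ−1)) = 0.
Feasibility: ΣzᵢKᵢ = 1.637, Σzᵢ/Kᵢ = 1.377 — both > 1, two phases present.
Iterate (Newton) starting at V/F = 0.53:
  V/F = 0.530: g = -0.0562, g' = -0.708 → V/F = 0.451
  V/F = 0.451: g = 0.0023, g' = -0.772 → V/F = 0.454
Converged at V/F = 0.454.

V/F = 0.454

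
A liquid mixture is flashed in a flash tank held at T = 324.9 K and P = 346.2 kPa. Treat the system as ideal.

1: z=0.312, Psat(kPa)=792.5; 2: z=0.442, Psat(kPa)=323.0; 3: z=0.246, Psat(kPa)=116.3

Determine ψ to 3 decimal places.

ψ = 0.429

Raoult's law: Kᵢ = Pᵢˢᵃᵗ/P = Pᵢˢᵃᵗ/346.2.
  K_1 = 792.5/346.2 = 2.28914, K_2 = 323.0/346.2 = 0.93299, K_3 = 116.3/346.2 = 0.33593
Newton–Raphson from ψ = 0.5:
  ψ = 0.500: g = -0.0306, g' = -0.437 → ψ = 0.430
  ψ = 0.430: g = -0.0003, g' = -0.429 → ψ = 0.429
Converged at ψ = 0.429.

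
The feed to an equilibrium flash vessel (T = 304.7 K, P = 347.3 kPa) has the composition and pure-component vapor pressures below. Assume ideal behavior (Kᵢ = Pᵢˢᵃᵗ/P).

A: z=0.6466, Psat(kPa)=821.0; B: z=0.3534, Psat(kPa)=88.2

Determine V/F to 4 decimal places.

V/F = 0.6076

Raoult's law: Kᵢ = Pᵢˢᵃᵗ/P = Pᵢˢᵃᵗ/347.3.
  K_A = 821.0/347.3 = 2.363950, K_B = 88.2/347.3 = 0.253959
Material balance + equilibrium reduce to Σ zᵢ(Kᵢ−1)/(1+V/F(Kᵢ−1)) = 0.
Feasibility: ΣzᵢKᵢ = 1.6183, Σzᵢ/Kᵢ = 1.6651 — both > 1, two phases present.
Binary case is linear: z₁(K₁−1)(1+V/F(K₂−1)) + z₂(K₂−1)(1+V/F(K₁−1)) = 0
⇒ V/F = [z₁(K₁−1)+z₂(K₂−1)] / [−(K₁−1)(K₂−1)] = 0.61828/1.01756 = 0.6076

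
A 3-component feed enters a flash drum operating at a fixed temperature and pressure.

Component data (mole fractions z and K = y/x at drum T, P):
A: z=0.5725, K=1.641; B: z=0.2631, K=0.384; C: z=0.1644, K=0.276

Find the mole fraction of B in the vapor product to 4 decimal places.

Rachford–Rice: g(V/F) = Σ zᵢ(Kᵢ−1)/(1+V/F(Kᵢ−1)) = 0.
Feasibility: ΣzᵢKᵢ = 1.0859, Σzᵢ/Kᵢ = 1.6297 — both > 1, two phases present.
Iterate (Newton) starting at V/F = 0.5:
  V/F = 0.5000: g = -0.14286, g' = -0.5551 → V/F = 0.2426
  V/F = 0.2426: g = -0.01736, g' = -0.4410 → V/F = 0.2033
  V/F = 0.2033: g = -0.00016, g' = -0.4331 → V/F = 0.2029
Converged at V/F = 0.2029.
Compositions from xᵢ = zᵢ/(1+V/F(Kᵢ−1)), yᵢ = Kᵢxᵢ:
  A: x = 0.5066, y = 0.8314
  B: x = 0.3007, y = 0.1155
  C: x = 0.1927, y = 0.0532

y_B = 0.1155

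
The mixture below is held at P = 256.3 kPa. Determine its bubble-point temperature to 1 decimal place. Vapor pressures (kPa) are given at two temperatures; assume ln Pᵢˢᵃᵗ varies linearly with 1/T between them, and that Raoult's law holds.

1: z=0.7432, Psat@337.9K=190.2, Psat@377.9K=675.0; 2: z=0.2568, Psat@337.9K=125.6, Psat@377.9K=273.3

T = 350.1 K

Bubble-point temperature: ΣzᵢPᵢˢᵃᵗ(T) = P. Interpolate ln Pᵢˢᵃᵗ = aᵢ + bᵢ/T.
  T = 337.9 K: ΣzᵢPᵢˢᵃᵗ = 173.61 kPa
  T = 377.9 K: ΣzᵢPᵢˢᵃᵗ = 571.84 kPa
  T = 357.9 K: ΣzᵢPᵢˢᵃᵗ = 324.51 kPa
  T = 347.9 K: ΣzᵢPᵢˢᵃᵗ = 239.22 kPa
  T = 352.9 K: ΣzᵢPᵢˢᵃᵗ = 279.15 kPa
  T = 350.4 K: ΣzᵢPᵢˢᵃᵗ = 258.54 kPa
Interpolating between 347.9 K and 350.4 K gives T ≈ 350.1 K.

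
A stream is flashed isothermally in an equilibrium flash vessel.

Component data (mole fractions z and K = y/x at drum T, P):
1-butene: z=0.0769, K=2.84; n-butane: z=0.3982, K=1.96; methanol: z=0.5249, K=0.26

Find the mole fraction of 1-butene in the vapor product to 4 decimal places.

y_1-butene = 0.1687

Newton–Raphson from ψ = 0.47:
  ψ = 0.4700: g = -0.25627, g' = -0.9249 → ψ = 0.1929
  ψ = 0.1929: g = -0.02614, g' = -0.7942 → ψ = 0.1600
  ψ = 0.1600: g = 0.00010, g' = -0.8010 → ψ = 0.1601
Converged at ψ = 0.1601.
Compositions from xᵢ = zᵢ/(1+ψ(Kᵢ−1)), yᵢ = Kᵢxᵢ:
  1-butene: x = 0.0594, y = 0.1687
  n-butane: x = 0.3451, y = 0.6765
  methanol: x = 0.5955, y = 0.1548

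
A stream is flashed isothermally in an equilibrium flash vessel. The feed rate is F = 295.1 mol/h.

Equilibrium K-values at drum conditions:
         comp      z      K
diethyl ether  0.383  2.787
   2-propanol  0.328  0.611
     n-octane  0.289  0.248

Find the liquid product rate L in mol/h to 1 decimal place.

Newton–Raphson from ψ = 0.37:
  ψ = 0.370: g = -0.0381, g' = -0.825 → ψ = 0.324
Converged at ψ = 0.324.
Then V = ψ·F = 0.3241·295.1 = 95.7 mol/h and L = F − V = 199.4 mol/h.

L = 199.4 mol/h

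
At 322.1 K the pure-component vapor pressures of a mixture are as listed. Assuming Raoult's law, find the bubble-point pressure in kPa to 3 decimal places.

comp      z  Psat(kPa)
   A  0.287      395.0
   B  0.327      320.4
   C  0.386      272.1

Pbub = 323.166 kPa

At the bubble point ψ → 0, so ΣzᵢKᵢ = 1 with Kᵢ = Pᵢˢᵃᵗ/P ⇒ P = ΣzᵢPᵢˢᵃᵗ.
P = 0.287·395.0 + 0.327·320.4 + 0.386·272.1 = 323.166 kPa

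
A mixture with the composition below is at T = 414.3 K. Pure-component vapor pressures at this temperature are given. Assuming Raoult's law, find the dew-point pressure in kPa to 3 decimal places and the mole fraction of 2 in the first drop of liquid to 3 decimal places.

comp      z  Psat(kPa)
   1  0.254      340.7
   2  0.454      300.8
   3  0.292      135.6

Pdew = 226.849 kPa, x_2 = 0.342

At the dew point ψ → 1, so Σzᵢ/Kᵢ = 1 with Kᵢ = Pᵢˢᵃᵗ/P ⇒ 1/P = Σzᵢ/Pᵢˢᵃᵗ.
1/P = 0.254/340.7 + 0.454/300.8 + 0.292/135.6 = 0.004408 ⇒ P = 226.849 kPa
xᵢ = zᵢP/Pᵢˢᵃᵗ ⇒ x_2 = 0.454·226.849/300.8 = 0.342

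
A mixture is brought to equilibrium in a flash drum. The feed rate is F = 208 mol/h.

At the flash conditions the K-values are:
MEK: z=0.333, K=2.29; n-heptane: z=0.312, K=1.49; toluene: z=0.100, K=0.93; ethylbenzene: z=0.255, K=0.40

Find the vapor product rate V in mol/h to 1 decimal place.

V = 174.2 mol/h

Material balance + equilibrium reduce to Σ zᵢ(Kᵢ−1)/(1+β(Kᵢ−1)) = 0.
Feasibility: ΣzᵢKᵢ = 1.422, Σzᵢ/Kᵢ = 1.100 — both > 1, two phases present.
Newton iteration, β⁰ = 0.36:
  β = 0.360: g = 0.2210, g' = -0.462 → β = 0.838
  β = 0.838: g = -0.0003, g' = -0.537 → β = 0.837
Converged at β = 0.837.
Then V = β·F = 0.8373·208 = 174.2 mol/h and L = F − V = 33.8 mol/h.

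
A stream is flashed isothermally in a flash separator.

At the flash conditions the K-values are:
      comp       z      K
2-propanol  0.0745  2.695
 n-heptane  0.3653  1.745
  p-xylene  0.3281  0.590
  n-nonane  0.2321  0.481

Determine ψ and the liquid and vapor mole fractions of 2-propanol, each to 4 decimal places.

ψ = 0.3261, x_2-propanol = 0.0480, y_2-propanol = 0.1293

Material balance + equilibrium reduce to Σ zᵢ(Kᵢ−1)/(1+ψ(Kᵢ−1)) = 0.
Check two-phase: ΣzᵢKᵢ = 1.1434 > 1 and Σzᵢ/Kᵢ = 1.2756 > 1, so g(0) = 0.1434 > 0 and g(1) = -0.2756 < 0.
Iterate (Newton) starting at ψ = 0.51:
  ψ = 0.5100: g = -0.06896, g' = -0.3718 → ψ = 0.3245
  ψ = 0.3245: g = 0.00060, g' = -0.3844 → ψ = 0.3261
Converged at ψ = 0.3261.
Compositions from xᵢ = zᵢ/(1+ψ(Kᵢ−1)), yᵢ = Kᵢxᵢ:
  2-propanol: x = 0.0480, y = 0.1293
  n-heptane: x = 0.2939, y = 0.5129
  p-xylene: x = 0.3787, y = 0.2235
  n-nonane: x = 0.2794, y = 0.1344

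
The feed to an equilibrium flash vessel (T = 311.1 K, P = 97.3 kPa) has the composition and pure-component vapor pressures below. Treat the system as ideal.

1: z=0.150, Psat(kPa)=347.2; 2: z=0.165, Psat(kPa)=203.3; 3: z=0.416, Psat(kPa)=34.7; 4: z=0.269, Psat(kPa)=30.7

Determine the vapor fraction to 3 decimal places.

ψ = 0.087

Raoult's law: Kᵢ = Pᵢˢᵃᵗ/P = Pᵢˢᵃᵗ/97.3.
  K_1 = 347.2/97.3 = 3.56835, K_2 = 203.3/97.3 = 2.08941, K_3 = 34.7/97.3 = 0.35663, K_4 = 30.7/97.3 = 0.31552
Newton–Raphson from ψ = 0.68:
  ψ = 0.680: g = -0.5767, g' = -1.181 → ψ = 0.192
  ψ = 0.192: g = -0.1104, g' = -0.969 → ψ = 0.078
  ψ = 0.078: g = 0.0105, g' = -1.185 → ψ = 0.087
Converged at ψ = 0.087.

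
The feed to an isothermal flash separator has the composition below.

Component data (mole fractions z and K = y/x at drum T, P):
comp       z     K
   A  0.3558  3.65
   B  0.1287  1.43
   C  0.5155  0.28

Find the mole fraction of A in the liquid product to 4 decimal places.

Iterate (Newton) starting at ψ = 0.5:
  ψ = 0.5000: g = -0.12885, g' = -1.1308 → ψ = 0.3860
  ψ = 0.3860: g = -0.00051, g' = -1.1406 → ψ = 0.3856
Converged at ψ = 0.3856.
Compositions from xᵢ = zᵢ/(1+ψ(Kᵢ−1)), yᵢ = Kᵢxᵢ:
  A: x = 0.1760, y = 0.6423
  B: x = 0.1104, y = 0.1579
  C: x = 0.7136, y = 0.1998

x_A = 0.1760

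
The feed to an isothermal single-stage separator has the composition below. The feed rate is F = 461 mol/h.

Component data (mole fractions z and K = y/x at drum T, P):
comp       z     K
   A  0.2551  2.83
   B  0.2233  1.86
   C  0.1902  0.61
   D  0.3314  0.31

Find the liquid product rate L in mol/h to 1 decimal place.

Let ψ = V/F and solve Σ zᵢ(Kᵢ−1)/(1+ψ(Kᵢ−1)) = 0.
Check two-phase: ΣzᵢKᵢ = 1.3560 > 1 and Σzᵢ/Kᵢ = 1.5910 > 1, so g(0) = 0.3560 > 0 and g(1) = -0.5910 < 0.
Newton iteration, ψ⁰ = 0.42:
  ψ = 0.4200: g = -0.00565, g' = -0.7164 → ψ = 0.4121
Converged at ψ = 0.4121.
Then V = ψ·F = 0.4121·461 = 190.0 mol/h and L = F − V = 271.0 mol/h.

L = 271.0 mol/h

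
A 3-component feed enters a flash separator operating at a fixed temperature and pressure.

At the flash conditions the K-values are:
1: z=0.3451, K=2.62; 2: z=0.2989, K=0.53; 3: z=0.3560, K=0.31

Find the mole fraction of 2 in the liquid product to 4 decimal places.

x_2 = 0.3263

Let β = V/F and solve Σ zᵢ(Kᵢ−1)/(1+β(Kᵢ−1)) = 0.
Check two-phase: ΣzᵢKᵢ = 1.1729 > 1 and Σzᵢ/Kᵢ = 1.8441 > 1, so g(0) = 0.1729 > 0 and g(1) = -0.8441 < 0.
Newton iteration, β⁰ = 0.44:
  β = 0.4400: g = -0.20344, g' = -0.7631 → β = 0.1734
  β = 0.1734: g = 0.00446, g' = -0.8489 → β = 0.1787
Converged at β = 0.1787.
Compositions from xᵢ = zᵢ/(1+β(Kᵢ−1)), yᵢ = Kᵢxᵢ:
  1: x = 0.2676, y = 0.7012
  2: x = 0.3263, y = 0.1729
  3: x = 0.4061, y = 0.1259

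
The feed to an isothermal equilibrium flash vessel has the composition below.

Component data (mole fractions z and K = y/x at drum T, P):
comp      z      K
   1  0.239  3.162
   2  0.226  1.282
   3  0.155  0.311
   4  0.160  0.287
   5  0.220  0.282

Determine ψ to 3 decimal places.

ψ = 0.178

Material balance + equilibrium reduce to Σ zᵢ(Kᵢ−1)/(1+ψ(Kᵢ−1)) = 0.
g(0) = ΣzᵢKᵢ − 1 = 0.202 and g(1) = 1 − Σzᵢ/Kᵢ = -1.088, so a root lies in (0, 1).
Newton iteration, ψ⁰ = 0.41:
  ψ = 0.410: g = -0.2029, g' = -0.862 → ψ = 0.175
  ψ = 0.175: g = 0.0036, g' = -0.955 → ψ = 0.178
Converged at ψ = 0.178.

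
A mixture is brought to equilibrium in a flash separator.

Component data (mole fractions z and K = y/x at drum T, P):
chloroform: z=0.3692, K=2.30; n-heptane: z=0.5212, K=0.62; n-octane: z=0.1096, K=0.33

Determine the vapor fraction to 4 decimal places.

Newton iteration, ψ⁰ = 0.39:
  ψ = 0.3900: g = -0.01343, g' = -0.4686 → ψ = 0.3613
  ψ = 0.3613: g = 0.00010, g' = -0.4756 → ψ = 0.3615
Converged at ψ = 0.3615.

ψ = 0.3615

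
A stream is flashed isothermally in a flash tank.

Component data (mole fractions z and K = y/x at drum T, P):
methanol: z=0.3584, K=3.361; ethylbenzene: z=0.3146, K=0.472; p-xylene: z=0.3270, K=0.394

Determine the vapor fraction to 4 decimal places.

Material balance + equilibrium reduce to Σ zᵢ(Kᵢ−1)/(1+ψ(Kᵢ−1)) = 0.
g(0) = ΣzᵢKᵢ − 1 = 0.4819 and g(1) = 1 − Σzᵢ/Kᵢ = -0.6031, so a root lies in (0, 1).
Newton–Raphson from ψ = 0.5:
  ψ = 0.5000: g = -0.12193, g' = -0.8293 → ψ = 0.3530
  ψ = 0.3530: g = 0.00531, g' = -0.9212 → ψ = 0.3587
  ψ = 0.3587: g = 0.00002, g' = -0.9152 → ψ = 0.3588
Converged at ψ = 0.3588.

ψ = 0.3588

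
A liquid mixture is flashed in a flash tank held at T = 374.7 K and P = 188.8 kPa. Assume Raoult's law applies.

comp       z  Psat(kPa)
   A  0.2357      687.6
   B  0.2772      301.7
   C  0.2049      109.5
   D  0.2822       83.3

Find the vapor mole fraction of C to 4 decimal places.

Raoult's law: Kᵢ = Pᵢˢᵃᵗ/P = Pᵢˢᵃᵗ/188.8.
  K_A = 687.6/188.8 = 3.641949, K_B = 301.7/188.8 = 1.597987, K_C = 109.5/188.8 = 0.579979, K_D = 83.3/188.8 = 0.441208
Material balance + equilibrium reduce to Σ zᵢ(Kᵢ−1)/(1+β(Kᵢ−1)) = 0.
Feasibility: ΣzᵢKᵢ = 1.5447, Σzᵢ/Kᵢ = 1.2311 — both > 1, two phases present.
Newton iteration, β⁰ = 0.53:
  β = 0.5300: g = 0.05055, g' = -0.5804 → β = 0.6171
  β = 0.6171: g = 0.00096, g' = -0.5618 → β = 0.6188
Converged at β = 0.6188.
Compositions from xᵢ = zᵢ/(1+β(Kᵢ−1)), yᵢ = Kᵢxᵢ:
  A: x = 0.0895, y = 0.3258
  B: x = 0.2023, y = 0.3233
  C: x = 0.2769, y = 0.1606
  D: x = 0.4314, y = 0.1903

y_C = 0.1606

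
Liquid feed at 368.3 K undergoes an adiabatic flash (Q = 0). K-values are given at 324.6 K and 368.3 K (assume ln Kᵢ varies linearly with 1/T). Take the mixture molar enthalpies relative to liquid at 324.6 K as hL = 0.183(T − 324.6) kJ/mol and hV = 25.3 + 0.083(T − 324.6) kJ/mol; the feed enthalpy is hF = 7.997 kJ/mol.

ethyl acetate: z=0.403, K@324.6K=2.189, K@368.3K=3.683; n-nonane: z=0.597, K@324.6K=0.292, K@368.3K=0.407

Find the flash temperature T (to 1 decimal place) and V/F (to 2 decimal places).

Adiabatic flash: solve Rachford–Rice at each trial T, then check hF = ψ·hV(T) + (1−ψ)·hL(T).
  T = 324.6 K: K = (2.189, 0.292), RR gives ψ = 0.067, H_out = 1.698 kJ/mol
  T = 368.3 K: K = (3.683, 0.407), RR gives ψ = 0.457, H_out = 17.564 kJ/mol
  T = 346.5 K: K = (2.888, 0.348), RR gives ψ = 0.302, H_out = 10.996 kJ/mol
  T = 335.6 K: K = (2.527, 0.320), RR gives ψ = 0.202, H_out = 6.897 kJ/mol
  T = 341.1 K: K = (2.706, 0.334), RR gives ψ = 0.256, H_out = 9.062 kJ/mol
  T = 338.4 K: K = (2.618, 0.327), RR gives ψ = 0.230, H_out = 8.027 kJ/mol
  T = 337.0 K: K = (2.572, 0.324), RR gives ψ = 0.216, H_out = 7.470 kJ/mol
Linear interpolation between T = 337.0 (H_out = 7.470) and T = 338.4 (H_out = 8.027) on hF = 7.997 gives T ≈ 338.3 K, at which ψ = 0.23.

T = 338.3 K, V/F = 0.23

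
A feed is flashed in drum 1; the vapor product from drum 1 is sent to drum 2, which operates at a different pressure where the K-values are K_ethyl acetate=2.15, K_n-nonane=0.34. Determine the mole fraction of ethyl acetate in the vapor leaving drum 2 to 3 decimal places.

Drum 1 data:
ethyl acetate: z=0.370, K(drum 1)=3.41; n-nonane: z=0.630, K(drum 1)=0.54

y_ethyl acetate (drum 2) = 0.784

Drum 1:
Newton iteration, ψ₁⁰ = 0.5:
  ψ₁ = 0.500: g = 0.0280, g' = -0.667 → ψ₁ = 0.542
  ψ₁ = 0.542: g = 0.0006, g' = -0.641 → ψ₁ = 0.543
Converged at ψ₁ = 0.543.
Drum-1 compositions:
  ethyl acetate: x = 0.160, y = 0.547
  n-nonane: x = 0.840, y = 0.453
Drum-2 feed = drum-1 vapor: z₂ = (0.5466, 0.4534).
Drum 2:
Binary case is linear: z₁(K₁−1)(1+ψ₂(K₂−1)) + z₂(K₂−1)(1+ψ₂(K₁−1)) = 0
⇒ ψ₂ = [z₁(K₁−1)+z₂(K₂−1)] / [−(K₁−1)(K₂−1)] = 0.3293/0.7590 = 0.434
  ethyl acetate: x = 0.365, y = 0.784
  n-nonane: x = 0.635, y = 0.216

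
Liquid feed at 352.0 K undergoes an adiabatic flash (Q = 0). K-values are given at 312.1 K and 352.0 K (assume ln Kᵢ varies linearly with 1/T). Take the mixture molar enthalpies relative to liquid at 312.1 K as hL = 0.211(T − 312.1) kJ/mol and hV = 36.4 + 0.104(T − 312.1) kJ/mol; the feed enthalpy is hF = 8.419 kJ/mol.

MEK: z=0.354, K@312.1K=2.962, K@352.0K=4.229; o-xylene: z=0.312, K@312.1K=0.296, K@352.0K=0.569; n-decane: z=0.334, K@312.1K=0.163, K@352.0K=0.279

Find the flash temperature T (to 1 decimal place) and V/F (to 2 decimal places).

T = 320.5 K, V/F = 0.19

Adiabatic flash: solve Rachford–Rice at each trial T, then check hF = ψ·hV(T) + (1−ψ)·hL(T).
  T = 312.1 K: K = (2.962, 0.296, 0.163), RR gives ψ = 0.128, H_out = 4.676 kJ/mol
  T = 352.0 K: K = (4.229, 0.569, 0.279), RR gives ψ = 0.398, H_out = 21.212 kJ/mol
  T = 332.1 K: K = (3.579, 0.419, 0.217), RR gives ψ = 0.263, H_out = 13.245 kJ/mol
  T = 322.1 K: K = (3.265, 0.354, 0.189), RR gives ψ = 0.198, H_out = 9.099 kJ/mol
  T = 317.1 K: K = (3.112, 0.324, 0.176), RR gives ψ = 0.164, H_out = 6.933 kJ/mol
  T = 319.6 K: K = (3.189, 0.339, 0.182), RR gives ψ = 0.181, H_out = 8.026 kJ/mol
  T = 320.9 K: K = (3.228, 0.347, 0.186), RR gives ψ = 0.190, H_out = 8.586 kJ/mol
Linear interpolation between T = 319.6 (H_out = 8.026) and T = 320.9 (H_out = 8.586) on hF = 8.419 gives T ≈ 320.5 K, at which ψ = 0.19.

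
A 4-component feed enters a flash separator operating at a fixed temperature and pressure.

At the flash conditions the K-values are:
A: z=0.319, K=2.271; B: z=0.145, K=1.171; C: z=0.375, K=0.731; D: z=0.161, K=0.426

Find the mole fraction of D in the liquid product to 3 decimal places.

x_D = 0.240

Let β = V/F and solve Σ zᵢ(Kᵢ−1)/(1+β(Kᵢ−1)) = 0.
g(0) = ΣzᵢKᵢ − 1 = 0.237 and g(1) = 1 − Σzᵢ/Kᵢ = -0.155, so a root lies in (0, 1).
Newton–Raphson from β = 0.57:
  β = 0.570: g = 0.0012, g' = -0.332 → β = 0.574
Converged at β = 0.574.
Compositions from xᵢ = zᵢ/(1+β(Kᵢ−1)), yᵢ = Kᵢxᵢ:
  A: x = 0.184, y = 0.419
  B: x = 0.132, y = 0.155
  C: x = 0.443, y = 0.324
  D: x = 0.240, y = 0.102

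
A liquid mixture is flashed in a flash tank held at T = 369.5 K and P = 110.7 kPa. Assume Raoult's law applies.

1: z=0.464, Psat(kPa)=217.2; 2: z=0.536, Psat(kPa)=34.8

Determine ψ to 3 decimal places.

ψ = 0.120

Raoult's law: Kᵢ = Pᵢˢᵃᵗ/P = Pᵢˢᵃᵗ/110.7.
  K_1 = 217.2/110.7 = 1.96206, K_2 = 34.8/110.7 = 0.31436
Material balance + equilibrium reduce to Σ zᵢ(Kᵢ−1)/(1+ψ(Kᵢ−1)) = 0.
g(0) = ΣzᵢKᵢ − 1 = 0.079 and g(1) = 1 − Σzᵢ/Kᵢ = -0.942, so a root lies in (0, 1).
Iterate (Newton) starting at ψ = 0.32:
  ψ = 0.320: g = -0.1295, g' = -0.665 → ψ = 0.125
  ψ = 0.125: g = -0.0036, g' = -0.644 → ψ = 0.120
Converged at ψ = 0.120.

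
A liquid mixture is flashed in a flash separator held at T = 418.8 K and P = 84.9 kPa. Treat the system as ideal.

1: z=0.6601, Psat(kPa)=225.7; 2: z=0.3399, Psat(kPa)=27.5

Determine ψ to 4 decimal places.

ψ = 0.7714

Raoult's law: Kᵢ = Pᵢˢᵃᵗ/P = Pᵢˢᵃᵗ/84.9.
  K_1 = 225.7/84.9 = 2.658422, K_2 = 27.5/84.9 = 0.323910
Rachford–Rice: g(ψ) = Σ zᵢ(Kᵢ−1)/(1+ψ(Kᵢ−1)) = 0.
Check two-phase: ΣzᵢKᵢ = 1.8649 > 1 and Σzᵢ/Kᵢ = 1.2977 > 1, so g(0) = 0.8649 > 0 and g(1) = -0.2977 < 0.
Binary case is linear: z₁(K₁−1)(1+ψ(K₂−1)) + z₂(K₂−1)(1+ψ(K₁−1)) = 0
⇒ ψ = [z₁(K₁−1)+z₂(K₂−1)] / [−(K₁−1)(K₂−1)] = 0.86492/1.12124 = 0.7714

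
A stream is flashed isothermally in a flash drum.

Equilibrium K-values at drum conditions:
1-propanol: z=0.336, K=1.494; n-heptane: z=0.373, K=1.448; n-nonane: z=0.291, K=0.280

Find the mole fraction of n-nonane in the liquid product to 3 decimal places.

x_n-nonane = 0.395

Newton–Raphson from ψ = 0.56:
  ψ = 0.560: g = -0.0875, g' = -0.522 → ψ = 0.392
  ψ = 0.392: g = -0.0108, g' = -0.405 → ψ = 0.366
  ψ = 0.366: g = -0.0002, g' = -0.392 → ψ = 0.365
Converged at ψ = 0.365.
Compositions from xᵢ = zᵢ/(1+ψ(Kᵢ−1)), yᵢ = Kᵢxᵢ:
  1-propanol: x = 0.285, y = 0.425
  n-heptane: x = 0.321, y = 0.464
  n-nonane: x = 0.395, y = 0.111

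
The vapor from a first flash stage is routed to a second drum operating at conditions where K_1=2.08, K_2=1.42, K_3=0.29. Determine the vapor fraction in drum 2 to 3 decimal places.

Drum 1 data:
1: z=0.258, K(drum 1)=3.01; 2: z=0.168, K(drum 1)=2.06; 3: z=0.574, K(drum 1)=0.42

Drum 1:
Iterate (Newton) starting at ψ₁ = 0.5:
  ψ₁ = 0.500: g = -0.0939, g' = -0.723 → ψ₁ = 0.370
  ψ₁ = 0.370: g = 0.0013, g' = -0.753 → ψ₁ = 0.372
Converged at ψ₁ = 0.372.
Drum-1 compositions:
  1: x = 0.148, y = 0.444
  2: x = 0.120, y = 0.248
  3: x = 0.732, y = 0.307
Drum-2 feed = drum-1 vapor: z₂ = (0.4444, 0.2482, 0.3074).
Drum 2:
Newton–Raphson from ψ₂ = 0.5:
  ψ₂ = 0.500: g = 0.0595, g' = -0.621 → ψ₂ = 0.596
  ψ₂ = 0.596: g = -0.0028, g' = -0.685 → ψ₂ = 0.592
Converged at ψ₂ = 0.592.
  1: x = 0.271, y = 0.564
  2: x = 0.199, y = 0.282
  3: x = 0.530, y = 0.154

V/F (drum 2) = 0.592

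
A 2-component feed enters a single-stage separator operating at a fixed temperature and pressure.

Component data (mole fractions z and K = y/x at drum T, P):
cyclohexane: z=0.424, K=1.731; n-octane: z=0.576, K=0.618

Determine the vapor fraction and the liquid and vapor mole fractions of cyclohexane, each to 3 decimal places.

ψ = 0.322, x_cyclohexane = 0.343, y_cyclohexane = 0.594

Rachford–Rice: g(ψ) = Σ zᵢ(Kᵢ−1)/(1+ψ(Kᵢ−1)) = 0.
g(0) = ΣzᵢKᵢ − 1 = 0.090 and g(1) = 1 − Σzᵢ/Kᵢ = -0.177, so a root lies in (0, 1).
Iterate (Newton) starting at ψ = 0.42:
  ψ = 0.420: g = -0.0249, g' = -0.252 → ψ = 0.321
  ψ = 0.321: g = 0.0003, g' = -0.258 → ψ = 0.322
Converged at ψ = 0.322.
Compositions from xᵢ = zᵢ/(1+ψ(Kᵢ−1)), yᵢ = Kᵢxᵢ:
  cyclohexane: x = 0.343, y = 0.594
  n-octane: x = 0.657, y = 0.406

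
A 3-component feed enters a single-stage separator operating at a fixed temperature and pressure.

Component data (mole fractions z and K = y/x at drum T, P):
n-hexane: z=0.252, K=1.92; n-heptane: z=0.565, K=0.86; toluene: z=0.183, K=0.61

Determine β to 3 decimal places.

β = 0.407

Let β = V/F and solve Σ zᵢ(Kᵢ−1)/(1+β(Kᵢ−1)) = 0.
Feasibility: ΣzᵢKᵢ = 1.081, Σzᵢ/Kᵢ = 1.088 — both > 1, two phases present.
Newton iteration, β⁰ = 0.42:
  β = 0.420: g = -0.0022, g' = -0.163 → β = 0.407
Converged at β = 0.407.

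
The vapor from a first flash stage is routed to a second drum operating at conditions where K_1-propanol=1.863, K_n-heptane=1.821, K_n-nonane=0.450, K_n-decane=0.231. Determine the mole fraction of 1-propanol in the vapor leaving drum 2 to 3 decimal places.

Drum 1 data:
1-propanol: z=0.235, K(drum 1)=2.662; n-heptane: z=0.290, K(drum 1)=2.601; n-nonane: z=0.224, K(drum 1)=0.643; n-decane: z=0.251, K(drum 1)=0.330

Drum 1:
Material balance + equilibrium reduce to Σ zᵢ(Kᵢ−1)/(1+ψ₁(Kᵢ−1)) = 0.
g(0) = ΣzᵢKᵢ − 1 = 0.607 and g(1) = 1 − Σzᵢ/Kᵢ = -0.309, so a root lies in (0, 1).
Newton–Raphson from ψ₁ = 0.5:
  ψ₁ = 0.500: g = 0.1209, g' = -0.720 → ψ₁ = 0.668
Converged at ψ₁ = 0.668.
Drum-1 compositions:
  1-propanol: x = 0.111, y = 0.296
  n-heptane: x = 0.140, y = 0.364
  n-nonane: x = 0.294, y = 0.189
  n-decane: x = 0.454, y = 0.150
Drum-2 feed = drum-1 vapor: z₂ = (0.2964, 0.3645, 0.1891, 0.1499).
Drum 2:
Let ψ₂ = V/F and solve Σ zᵢ(Kᵢ−1)/(1+ψ₂(Kᵢ−1)) = 0.
Check two-phase: ΣzᵢKᵢ = 1.336 > 1 and Σzᵢ/Kᵢ = 1.429 > 1, so g(0) = 0.336 > 0 and g(1) = -0.429 < 0.
Newton iteration, ψ₂⁰ = 0.5:
  ψ₂ = 0.500: g = 0.0600, g' = -0.574 → ψ₂ = 0.605
  ψ₂ = 0.605: g = -0.0033, g' = -0.643 → ψ₂ = 0.600
Converged at ψ₂ = 0.600.
  1-propanol: x = 0.195, y = 0.364
  n-heptane: x = 0.244, y = 0.445
  n-nonane: x = 0.282, y = 0.127
  n-decane: x = 0.278, y = 0.064

y_1-propanol (drum 2) = 0.364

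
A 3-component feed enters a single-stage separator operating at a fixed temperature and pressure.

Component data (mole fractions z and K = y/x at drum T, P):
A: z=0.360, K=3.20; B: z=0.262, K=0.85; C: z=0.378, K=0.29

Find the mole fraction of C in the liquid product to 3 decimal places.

Iterate (Newton) starting at V/F = 0.43:
  V/F = 0.430: g = -0.0213, g' = -0.862 → V/F = 0.405
Converged at V/F = 0.405.
Compositions from xᵢ = zᵢ/(1+V/F(Kᵢ−1)), yᵢ = Kᵢxᵢ:
  A: x = 0.190, y = 0.609
  B: x = 0.279, y = 0.237
  C: x = 0.531, y = 0.154

x_C = 0.531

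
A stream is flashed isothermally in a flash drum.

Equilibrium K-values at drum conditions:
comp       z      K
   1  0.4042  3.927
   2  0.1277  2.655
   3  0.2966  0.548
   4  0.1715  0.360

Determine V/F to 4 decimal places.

Newton iteration, V/F⁰ = 0.5:
  V/F = 0.5000: g = 0.26128, g' = -0.9284 → V/F = 0.7814
  V/F = 0.7814: g = 0.02522, g' = -0.8129 → V/F = 0.8125
  V/F = 0.8125: g = -0.00015, g' = -0.8233 → V/F = 0.8123
Converged at V/F = 0.8123.

V/F = 0.8123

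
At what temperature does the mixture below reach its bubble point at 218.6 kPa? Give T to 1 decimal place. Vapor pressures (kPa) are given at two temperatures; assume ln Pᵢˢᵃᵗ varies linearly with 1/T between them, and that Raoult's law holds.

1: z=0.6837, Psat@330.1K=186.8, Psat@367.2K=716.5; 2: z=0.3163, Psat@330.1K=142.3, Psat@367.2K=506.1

Bubble-point temperature: ΣzᵢPᵢˢᵃᵗ(T) = P. Interpolate ln Pᵢˢᵃᵗ = aᵢ + bᵢ/T.
  T = 330.1 K: ΣzᵢPᵢˢᵃᵗ = 172.72 kPa
  T = 367.2 K: ΣzᵢPᵢˢᵃᵗ = 649.95 kPa
  T = 348.6 K: ΣzᵢPᵢˢᵃᵗ = 346.41 kPa
  T = 339.4 K: ΣzᵢPᵢˢᵃᵗ = 247.40 kPa
  T = 334.8 K: ΣzᵢPᵢˢᵃᵗ = 207.63 kPa
  T = 337.1 K: ΣzᵢPᵢˢᵃᵗ = 226.78 kPa
Interpolating between 334.8 K and 337.1 K gives T ≈ 336.1 K.

T = 336.1 K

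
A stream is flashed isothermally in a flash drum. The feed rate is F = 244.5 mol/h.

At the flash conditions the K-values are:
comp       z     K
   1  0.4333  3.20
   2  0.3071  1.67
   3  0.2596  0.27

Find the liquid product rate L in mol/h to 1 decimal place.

L = 43.9 mol/h

Newton iteration, β⁰ = 0.6:
  β = 0.6000: g = 0.22044, g' = -0.8978 → β = 0.8455
  β = 0.8455: g = -0.03049, g' = -1.2568 → β = 0.8213
  β = 0.8213: g = -0.00088, g' = -1.1862 → β = 0.8205
Converged at β = 0.8205.
Then V = β·F = 0.8205·244.5 = 200.6 mol/h and L = F − V = 43.9 mol/h.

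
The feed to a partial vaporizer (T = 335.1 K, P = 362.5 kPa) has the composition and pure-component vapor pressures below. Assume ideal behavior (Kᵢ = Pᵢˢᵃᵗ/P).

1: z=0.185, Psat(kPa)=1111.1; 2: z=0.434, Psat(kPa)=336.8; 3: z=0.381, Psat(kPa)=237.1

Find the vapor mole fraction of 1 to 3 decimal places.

Raoult's law: Kᵢ = Pᵢˢᵃᵗ/P = Pᵢˢᵃᵗ/362.5.
  K_1 = 1111.1/362.5 = 3.06510, K_2 = 336.8/362.5 = 0.92910, K_3 = 237.1/362.5 = 0.65407
Rachford–Rice: g(V/F) = Σ zᵢ(Kᵢ−1)/(1+V/F(Kᵢ−1)) = 0.
g(0) = ΣzᵢKᵢ − 1 = 0.219 and g(1) = 1 − Σzᵢ/Kᵢ = -0.110, so a root lies in (0, 1).
Iterate (Newton) starting at V/F = 0.46:
  V/F = 0.460: g = 0.0074, g' = -0.274 → V/F = 0.487
Converged at V/F = 0.487.
Compositions from xᵢ = zᵢ/(1+V/F(Kᵢ−1)), yᵢ = Kᵢxᵢ:
  1: x = 0.092, y = 0.283
  2: x = 0.450, y = 0.418
  3: x = 0.458, y = 0.300

y_1 = 0.283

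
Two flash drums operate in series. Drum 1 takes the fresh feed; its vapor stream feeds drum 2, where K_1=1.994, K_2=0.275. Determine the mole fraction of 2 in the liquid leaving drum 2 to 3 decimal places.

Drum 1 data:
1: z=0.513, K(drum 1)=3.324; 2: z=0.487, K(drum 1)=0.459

Drum 1:
Material balance + equilibrium reduce to Σ zᵢ(Kᵢ−1)/(1+ψ₁(Kᵢ−1)) = 0.
Check two-phase: ΣzᵢKᵢ = 1.929 > 1 and Σzᵢ/Kᵢ = 1.215 > 1, so g(0) = 0.929 > 0 and g(1) = -0.215 < 0.
Newton–Raphson from ψ₁ = 0.5:
  ψ₁ = 0.500: g = 0.1903, g' = -0.861 → ψ₁ = 0.721
  ψ₁ = 0.721: g = 0.0136, g' = -0.770 → ψ₁ = 0.739
Converged at ψ₁ = 0.739.
Drum-1 compositions:
  1: x = 0.189, y = 0.628
  2: x = 0.811, y = 0.372
Drum-2 feed = drum-1 vapor: z₂ = (0.6277, 0.3723).
Drum 2:
Rachford–Rice: g(ψ₂) = Σ zᵢ(Kᵢ−1)/(1+ψ₂(Kᵢ−1)) = 0.
Check two-phase: ΣzᵢKᵢ = 1.354 > 1 and Σzᵢ/Kᵢ = 1.669 > 1, so g(0) = 0.354 > 0 and g(1) = -0.669 < 0.
Newton–Raphson from ψ₂ = 0.5:
  ψ₂ = 0.500: g = -0.0067, g' = -0.758 → ψ₂ = 0.491
Converged at ψ₂ = 0.491.
  1: x = 0.422, y = 0.841
  2: x = 0.578, y = 0.159

x_2 (drum 2) = 0.578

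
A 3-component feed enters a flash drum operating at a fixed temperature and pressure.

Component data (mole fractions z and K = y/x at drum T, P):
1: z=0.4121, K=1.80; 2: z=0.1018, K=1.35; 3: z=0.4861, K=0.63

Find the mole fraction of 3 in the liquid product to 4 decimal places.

Newton iteration, ψ⁰ = 0.5:
  ψ = 0.5000: g = 0.04513, g' = -0.2438 → ψ = 0.6851
  ψ = 0.6851: g = 0.00077, g' = -0.2376 → ψ = 0.6883
Converged at ψ = 0.6883.
Compositions from xᵢ = zᵢ/(1+ψ(Kᵢ−1)), yᵢ = Kᵢxᵢ:
  1: x = 0.2658, y = 0.4784
  2: x = 0.0820, y = 0.1107
  3: x = 0.6522, y = 0.4109

x_3 = 0.6522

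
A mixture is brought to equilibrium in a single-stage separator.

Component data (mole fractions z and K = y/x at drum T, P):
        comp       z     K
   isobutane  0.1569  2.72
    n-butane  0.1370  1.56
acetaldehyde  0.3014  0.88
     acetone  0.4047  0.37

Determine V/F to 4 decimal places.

V/F = 0.0898

Rachford–Rice: g(V/F) = Σ zᵢ(Kᵢ−1)/(1+V/F(Kᵢ−1)) = 0.
Feasibility: ΣzᵢKᵢ = 1.0555, Σzᵢ/Kᵢ = 1.5818 — both > 1, two phases present.
Newton iteration, V/F⁰ = 0.5:
  V/F = 0.5000: g = -0.20565, g' = -0.5076 → V/F = 0.0949
  V/F = 0.0949: g = -0.00289, g' = -0.5679 → V/F = 0.0898
Converged at V/F = 0.0898.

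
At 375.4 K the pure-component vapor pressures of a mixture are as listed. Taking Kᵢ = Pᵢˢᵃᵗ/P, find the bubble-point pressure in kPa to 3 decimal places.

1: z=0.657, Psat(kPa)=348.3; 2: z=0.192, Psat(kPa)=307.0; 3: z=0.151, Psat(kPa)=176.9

Pbub = 314.489 kPa

At the bubble point ψ → 0, so ΣzᵢKᵢ = 1 with Kᵢ = Pᵢˢᵃᵗ/P ⇒ P = ΣzᵢPᵢˢᵃᵗ.
P = 0.657·348.3 + 0.192·307.0 + 0.151·176.9 = 314.489 kPa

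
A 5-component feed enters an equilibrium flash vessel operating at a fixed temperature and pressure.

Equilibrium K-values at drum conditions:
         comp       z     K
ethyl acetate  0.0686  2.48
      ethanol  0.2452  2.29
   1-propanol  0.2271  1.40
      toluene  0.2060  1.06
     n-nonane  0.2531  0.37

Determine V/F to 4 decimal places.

V/F = 0.7273

Rachford–Rice: g(V/F) = Σ zᵢ(Kᵢ−1)/(1+V/F(Kᵢ−1)) = 0.
g(0) = ΣzᵢKᵢ − 1 = 0.3616 and g(1) = 1 − Σzᵢ/Kᵢ = -0.1753, so a root lies in (0, 1).
Newton iteration, V/F⁰ = 0.5:
  V/F = 0.5000: g = 0.10556, g' = -0.4404 → V/F = 0.7397
  V/F = 0.7397: g = -0.00633, g' = -0.5157 → V/F = 0.7274
  V/F = 0.7274: g = -0.00005, g' = -0.5082 → V/F = 0.7273
Converged at V/F = 0.7273.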